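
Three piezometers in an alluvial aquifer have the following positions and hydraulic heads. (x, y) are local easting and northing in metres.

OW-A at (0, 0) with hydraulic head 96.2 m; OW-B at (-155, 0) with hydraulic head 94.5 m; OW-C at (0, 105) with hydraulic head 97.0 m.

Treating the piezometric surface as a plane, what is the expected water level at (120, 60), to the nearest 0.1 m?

∂h/∂x = (94.5 − 96.2) / (-155 − 0) = +0.01097
∂h/∂y = (97.0 − 96.2) / (105 − 0) = +0.007619
h(120, 60) = 96.2 + (+0.01097)·(120) + (+0.007619)·(60) = 96.2 +1.316 +0.457 = 97.973 m.

98.0 m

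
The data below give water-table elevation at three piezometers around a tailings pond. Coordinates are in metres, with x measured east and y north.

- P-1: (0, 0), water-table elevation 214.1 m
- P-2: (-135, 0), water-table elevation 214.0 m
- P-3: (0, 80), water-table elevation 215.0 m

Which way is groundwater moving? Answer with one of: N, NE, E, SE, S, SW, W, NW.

∂h/∂x = (214.0 − 214.1) / (-135 − 0) = +0.0007407
∂h/∂y = (215.0 − 214.1) / (80 − 0) = +0.01125
Flow = −∇h = (-0.0007407 east, -0.01125 north), which points south.

S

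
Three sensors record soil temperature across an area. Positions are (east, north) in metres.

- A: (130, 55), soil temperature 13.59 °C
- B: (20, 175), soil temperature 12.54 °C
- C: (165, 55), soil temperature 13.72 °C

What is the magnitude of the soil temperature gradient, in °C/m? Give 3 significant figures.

Taking A as reference: B−A = (-110, 120, -1.05); C−A = (35, 0, +0.13).
Solve a·Δx + b·Δy = ΔT: det = (-110)·0 − 35·120 = -4200.
∂T/∂x = [(-1.05)·0 − (+0.13)·120] / -4200 = +0.003714
∂T/∂y = [(-110)·(+0.13) − 35·(-1.05)] / -4200 = -0.005345
|∇f| = √(0.003714² + -0.005345²) = 0.006509 °C/m

0.00651 °C/m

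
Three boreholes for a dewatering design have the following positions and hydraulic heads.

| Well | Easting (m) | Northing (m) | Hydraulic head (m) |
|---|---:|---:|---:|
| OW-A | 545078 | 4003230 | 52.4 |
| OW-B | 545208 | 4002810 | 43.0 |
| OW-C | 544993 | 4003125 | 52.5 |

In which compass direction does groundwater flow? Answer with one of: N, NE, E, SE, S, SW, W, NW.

SE

Differences from OW-A: to OW-B (Δx, Δy, Δh) = (130, -420, -9.4); to OW-C = (-85, -105, +0.1).
Solve a·Δx + b·Δy = Δh: det = 130·(-105) − (-85)·(-420) = -49350.
∂h/∂x = [(-9.4)·(-105) − (+0.1)·(-420)] / -49350 = -0.02085
∂h/∂y = [130·(+0.1) − (-85)·(-9.4)] / -49350 = +0.01593
Flow = −∇h = (+0.02085 east, -0.01593 north), which points southeast.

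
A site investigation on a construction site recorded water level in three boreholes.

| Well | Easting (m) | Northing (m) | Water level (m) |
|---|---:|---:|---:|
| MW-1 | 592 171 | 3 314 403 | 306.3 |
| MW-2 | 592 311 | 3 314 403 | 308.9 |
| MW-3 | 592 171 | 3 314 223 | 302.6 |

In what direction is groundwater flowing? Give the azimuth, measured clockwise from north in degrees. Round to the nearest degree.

222°

∂h/∂x = (308.9 − 306.3) / (592311 − 592171) = +0.01857
∂h/∂y = (302.6 − 306.3) / (3314223 − 3314403) = +0.02056
Flow direction (−∇h) has components (-0.01857 E, -0.02056 N).
Azimuth = atan2(E, N) = atan2(-0.01857, -0.02056) = 222.1° ≈ 222°.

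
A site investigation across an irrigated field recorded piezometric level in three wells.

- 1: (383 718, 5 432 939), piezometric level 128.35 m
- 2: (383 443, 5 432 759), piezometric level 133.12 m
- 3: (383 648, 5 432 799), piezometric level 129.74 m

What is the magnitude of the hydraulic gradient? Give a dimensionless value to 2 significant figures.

0.016

Taking 1 as reference: 2−1 = (-275, -180, +4.77); 3−1 = (-70, -140, +1.39).
Solve a·Δx + b·Δy = Δh: det = (-275)·(-140) − (-70)·(-180) = 25900.
∂h/∂x = [(+4.77)·(-140) − (+1.39)·(-180)] / 25900 = -0.01612
∂h/∂y = [(-275)·(+1.39) − (-70)·(+4.77)] / 25900 = -0.001867
|∇h| = √(-0.01612² + -0.001867²) = 0.01623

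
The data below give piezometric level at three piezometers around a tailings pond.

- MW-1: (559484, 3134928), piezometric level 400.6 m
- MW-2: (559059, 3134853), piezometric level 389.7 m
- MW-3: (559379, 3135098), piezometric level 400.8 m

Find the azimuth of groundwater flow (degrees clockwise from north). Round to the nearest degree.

236°

Taking MW-1 as reference: MW-2−MW-1 = (-425, -75, -10.9); MW-3−MW-1 = (-105, 170, +0.2).
Determinant of the coordinate differences = (-425)·170 − (-105)·(-75) = -80125.
∂h/∂x = [(-10.9)·170 − (+0.2)·(-75)] / -80125 = +0.02294
∂h/∂y = [(-425)·(+0.2) − (-105)·(-10.9)] / -80125 = +0.01534
Flow direction (−∇h) has components (-0.02294 E, -0.01534 N).
Azimuth = atan2(E, N) = atan2(-0.02294, -0.01534) = 236.2° ≈ 236°.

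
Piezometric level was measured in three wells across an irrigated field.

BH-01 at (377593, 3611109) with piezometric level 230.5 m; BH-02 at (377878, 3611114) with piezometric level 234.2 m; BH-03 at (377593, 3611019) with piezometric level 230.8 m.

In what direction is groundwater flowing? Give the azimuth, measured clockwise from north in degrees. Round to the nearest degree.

Differences from BH-01: to BH-02 (Δx, Δy, Δh) = (285, 5, +3.7); to BH-03 = (0, -90, +0.3).
Determinant of the coordinate differences = 285·(-90) − 0·5 = -25650.
∂h/∂x = [(+3.7)·(-90) − (+0.3)·5] / -25650 = +0.01304
∂h/∂y = [285·(+0.3) − 0·(+3.7)] / -25650 = -0.003333
Flow direction (−∇h) has components (-0.01304 E, +0.003333 N).
Azimuth = atan2(E, N) = atan2(-0.01304, +0.003333) = 284.3° ≈ 284°.

284°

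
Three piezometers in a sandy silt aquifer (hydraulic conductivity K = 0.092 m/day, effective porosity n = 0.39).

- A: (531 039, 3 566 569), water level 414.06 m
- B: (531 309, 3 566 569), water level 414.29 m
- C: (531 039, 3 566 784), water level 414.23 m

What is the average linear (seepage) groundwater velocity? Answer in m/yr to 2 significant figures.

0.10 m/yr

∂h/∂x = (414.29 − 414.06) / (531309 − 531039) = +0.0008519
∂h/∂y = (414.23 − 414.06) / (3566784 − 3566569) = +0.0007907
|∇h| = √(0.0008519² + 0.0007907²) = 0.001162
Seepage velocity v = K·i/n = 0.092 × 0.001162 / 0.39 = 0.0002741 m/day = 0.1001 m/yr.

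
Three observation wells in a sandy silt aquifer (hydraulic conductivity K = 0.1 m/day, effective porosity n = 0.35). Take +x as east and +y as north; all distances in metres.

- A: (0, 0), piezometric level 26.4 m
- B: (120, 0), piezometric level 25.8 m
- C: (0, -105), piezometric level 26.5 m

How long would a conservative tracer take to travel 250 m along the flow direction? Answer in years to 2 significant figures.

470 years

∂h/∂x = (25.8 − 26.4) / (120 − 0) = -0.005000
∂h/∂y = (26.5 − 26.4) / (-105 − 0) = -0.0009524
|∇h| = √(-0.005000² + -0.0009524²) = 0.00509
Seepage velocity v = K·i/n = 0.1 × 0.00509 / 0.35 = 0.001454 m/day.
t = 250 / 0.001454 = 1.719e+05 days = 471 years.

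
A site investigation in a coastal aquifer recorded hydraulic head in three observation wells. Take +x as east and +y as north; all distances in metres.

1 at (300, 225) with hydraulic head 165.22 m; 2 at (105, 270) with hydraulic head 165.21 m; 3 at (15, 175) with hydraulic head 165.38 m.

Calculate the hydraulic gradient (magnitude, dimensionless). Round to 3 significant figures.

With h = a·x + b·y + c and 1 as origin, the differences give:
  (-195)·a + 45·b = -0.01
  (-285)·a + (-50)·b = +0.16
Eliminate b (×(-50) and ×45, subtract): 22575·a = -6.700 → a = ∂h/∂x = -0.0002968
Back-substitute: b = ∂h/∂y = -0.001508.
|∇h| = √(-0.0002968² + -0.001508²) = 0.001537

0.00154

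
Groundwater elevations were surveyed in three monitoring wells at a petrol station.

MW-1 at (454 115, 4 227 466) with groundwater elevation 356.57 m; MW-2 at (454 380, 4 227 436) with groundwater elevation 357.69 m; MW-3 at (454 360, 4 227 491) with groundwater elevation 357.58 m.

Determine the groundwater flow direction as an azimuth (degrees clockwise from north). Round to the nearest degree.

Three-point gradient (reference MW-1): Δ to MW-2 = (265, -30, +1.12), Δ to MW-3 = (245, 25, +1.01).
∂h/∂x = +0.004172, ∂h/∂y = -0.0004830 (det = 13975).
Flow direction (−∇h) has components (-0.004172 E, +0.0004830 N).
Azimuth = atan2(E, N) = atan2(-0.004172, +0.0004830) = 276.6° ≈ 277°.

277°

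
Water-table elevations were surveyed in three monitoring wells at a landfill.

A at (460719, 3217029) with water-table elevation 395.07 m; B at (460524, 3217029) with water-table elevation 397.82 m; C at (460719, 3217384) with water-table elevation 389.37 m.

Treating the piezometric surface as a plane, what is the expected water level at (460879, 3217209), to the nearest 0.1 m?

389.9 m

∂h/∂x = (397.82 − 395.07) / (460524 − 460719) = -0.01410
∂h/∂y = (389.37 − 395.07) / (3217384 − 3217029) = -0.01606
h(460879, 3217209) = 395.07 + (-0.01410)·(160) + (-0.01606)·(180) = 395.07 -2.256 -2.890 = 389.923 m.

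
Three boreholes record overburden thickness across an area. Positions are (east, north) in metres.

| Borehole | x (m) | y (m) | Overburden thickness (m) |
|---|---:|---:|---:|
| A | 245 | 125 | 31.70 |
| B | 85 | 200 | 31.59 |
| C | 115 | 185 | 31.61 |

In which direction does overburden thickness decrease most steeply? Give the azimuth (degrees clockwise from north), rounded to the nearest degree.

With d = a·x + b·y + c and A as origin, the differences give:
  (-160)·a + 75·b = -0.11
  (-130)·a + 60·b = -0.09
Eliminate b (×60 and ×75, subtract): 150·a = 0.150 → a = ∂d/∂x = +0.001000
Back-substitute: b = ∂d/∂y = +0.0006667.
Steepest decrease is along −∇f: components (-0.001000 E, -0.0006667 N).
Azimuth = atan2(-0.001000, -0.0006667) = 236.3° ≈ 236°.

236°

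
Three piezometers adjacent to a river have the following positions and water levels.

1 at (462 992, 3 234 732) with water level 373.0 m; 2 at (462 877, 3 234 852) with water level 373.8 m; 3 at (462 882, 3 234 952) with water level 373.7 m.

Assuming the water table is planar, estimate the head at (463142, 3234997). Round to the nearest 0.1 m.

With h = a·x + b·y + c and 1 as origin, the differences give:
  (-115)·a + 120·b = +0.8
  (-110)·a + 220·b = +0.7
Eliminate b (×220 and ×120, subtract): -12100·a = 92.00 → a = ∂h/∂x = -0.007603
Back-substitute: b = ∂h/∂y = -0.0006198.
h(463142, 3234997) = 373.0 + (-0.007603)·(150) + (-0.0006198)·(265) = 373.0 -1.140 -0.164 = 371.695 m.

371.7 m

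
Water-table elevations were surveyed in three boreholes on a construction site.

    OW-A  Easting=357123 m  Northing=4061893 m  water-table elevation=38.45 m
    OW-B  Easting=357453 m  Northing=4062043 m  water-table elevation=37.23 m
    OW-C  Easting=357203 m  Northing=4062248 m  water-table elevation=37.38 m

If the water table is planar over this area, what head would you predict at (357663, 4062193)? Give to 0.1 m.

Taking OW-A as reference: OW-B−OW-A = (330, 150, -1.22); OW-C−OW-A = (80, 355, -1.07).
Solve a·Δx + b·Δy = Δh: det = 330·355 − 80·150 = 105150.
∂h/∂x = [(-1.22)·355 − (-1.07)·150] / 105150 = -0.002592
∂h/∂y = [330·(-1.07) − 80·(-1.22)] / 105150 = -0.002430
h(357663, 4062193) = 38.45 + (-0.002592)·(540) + (-0.002430)·(300) = 38.45 -1.400 -0.729 = 36.321 m.

36.3 m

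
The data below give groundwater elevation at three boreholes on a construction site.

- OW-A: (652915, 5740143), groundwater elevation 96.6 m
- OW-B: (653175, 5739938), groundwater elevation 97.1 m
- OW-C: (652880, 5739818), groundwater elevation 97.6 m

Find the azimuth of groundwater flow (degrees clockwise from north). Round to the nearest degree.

Differences from OW-A: to OW-B (Δx, Δy, Δh) = (260, -205, +0.5); to OW-C = (-35, -325, +1.0).
Determinant of the coordinate differences = 260·(-325) − (-35)·(-205) = -91675.
∂h/∂x = [(+0.5)·(-325) − (+1.0)·(-205)] / -91675 = -0.0004636
∂h/∂y = [260·(+1.0) − (-35)·(+0.5)] / -91675 = -0.003027
Flow direction (−∇h) has components (+0.0004636 E, +0.003027 N).
Azimuth = atan2(E, N) = atan2(+0.0004636, +0.003027) = 8.7° ≈ 009°.

009°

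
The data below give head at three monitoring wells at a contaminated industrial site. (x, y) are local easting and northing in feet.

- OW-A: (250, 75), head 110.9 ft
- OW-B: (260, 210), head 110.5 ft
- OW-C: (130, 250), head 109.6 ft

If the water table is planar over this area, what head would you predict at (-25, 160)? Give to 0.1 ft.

109.0 ft

Differences from OW-A: to OW-B (Δx, Δy, Δh) = (10, 135, -0.4); to OW-C = (-120, 175, -1.3).
Determinant of the coordinate differences = 10·175 − (-120)·135 = 17950.
∂h/∂x = [(-0.4)·175 − (-1.3)·135] / 17950 = +0.005877
∂h/∂y = [10·(-1.3) − (-120)·(-0.4)] / 17950 = -0.003398
h(-25, 160) = 110.9 + (+0.005877)·(-275) + (-0.003398)·(85) = 110.9 -1.616 -0.289 = 108.995 ft.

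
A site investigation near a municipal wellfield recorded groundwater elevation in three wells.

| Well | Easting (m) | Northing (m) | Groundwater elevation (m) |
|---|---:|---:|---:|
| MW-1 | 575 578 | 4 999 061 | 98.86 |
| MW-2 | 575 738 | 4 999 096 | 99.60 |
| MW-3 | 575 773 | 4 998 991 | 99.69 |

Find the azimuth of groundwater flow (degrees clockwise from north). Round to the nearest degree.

With h = a·x + b·y + c and MW-1 as origin, the differences give:
  160·a + 35·b = +0.74
  195·a + (-70)·b = +0.83
Eliminate b (×(-70) and ×35, subtract): -18025·a = -80.850 → a = ∂h/∂x = +0.004485
Back-substitute: b = ∂h/∂y = +0.0006380.
Flow direction (−∇h) has components (-0.004485 E, -0.0006380 N).
Azimuth = atan2(E, N) = atan2(-0.004485, -0.0006380) = 261.9° ≈ 262°.

262°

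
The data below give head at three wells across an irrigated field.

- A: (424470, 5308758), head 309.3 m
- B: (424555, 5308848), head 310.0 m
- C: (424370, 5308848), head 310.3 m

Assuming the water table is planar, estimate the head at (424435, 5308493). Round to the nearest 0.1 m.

306.9 m

With h = a·x + b·y + c and A as origin, the differences give:
  85·a + 90·b = +0.7
  (-100)·a + 90·b = +1.0
Eliminate b (×90 and ×90, subtract): 16650·a = -27.00 → a = ∂h/∂x = -0.001622
Back-substitute: b = ∂h/∂y = +0.009309.
h(424435, 5308493) = 309.3 + (-0.001622)·(-35) + (+0.009309)·(-265) = 309.3 +0.057 -2.467 = 306.890 m.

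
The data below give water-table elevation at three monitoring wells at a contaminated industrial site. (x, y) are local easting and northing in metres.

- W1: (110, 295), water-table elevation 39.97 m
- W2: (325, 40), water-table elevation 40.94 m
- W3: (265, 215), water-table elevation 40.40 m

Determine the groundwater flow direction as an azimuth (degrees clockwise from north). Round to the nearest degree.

331°

With h = a·x + b·y + c and W1 as origin, the differences give:
  215·a + (-255)·b = +0.97
  155·a + (-80)·b = +0.43
Eliminate b (×(-80) and ×(-255), subtract): 22325·a = 32.050 → a = ∂h/∂x = +0.001436
Back-substitute: b = ∂h/∂y = -0.002594.
Flow direction (−∇h) has components (-0.001436 E, +0.002594 N).
Azimuth = atan2(E, N) = atan2(-0.001436, +0.002594) = 331.0° ≈ 331°.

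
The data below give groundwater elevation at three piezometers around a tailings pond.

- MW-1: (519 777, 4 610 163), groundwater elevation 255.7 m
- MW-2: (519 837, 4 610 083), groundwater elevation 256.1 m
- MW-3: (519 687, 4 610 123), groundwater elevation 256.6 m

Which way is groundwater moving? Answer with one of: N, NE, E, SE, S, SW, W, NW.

NE

Three-point gradient (reference MW-1): Δ to MW-2 = (60, -80, +0.4), Δ to MW-3 = (-90, -40, +0.9).
∂h/∂x = -0.005833, ∂h/∂y = -0.009375 (det = -9600).
Flow = −∇h = (+0.005833 east, +0.009375 north), which points northeast.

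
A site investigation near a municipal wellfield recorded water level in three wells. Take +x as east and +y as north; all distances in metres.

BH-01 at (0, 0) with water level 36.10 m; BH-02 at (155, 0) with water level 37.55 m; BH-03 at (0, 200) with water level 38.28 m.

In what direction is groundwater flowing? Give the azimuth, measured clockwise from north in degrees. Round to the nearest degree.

∂h/∂x = (37.55 − 36.10) / (155 − 0) = +0.009355
∂h/∂y = (38.28 − 36.10) / (200 − 0) = +0.01090
Flow direction (−∇h) has components (-0.009355 E, -0.01090 N).
Azimuth = atan2(E, N) = atan2(-0.009355, -0.01090) = 220.6° ≈ 221°.

221°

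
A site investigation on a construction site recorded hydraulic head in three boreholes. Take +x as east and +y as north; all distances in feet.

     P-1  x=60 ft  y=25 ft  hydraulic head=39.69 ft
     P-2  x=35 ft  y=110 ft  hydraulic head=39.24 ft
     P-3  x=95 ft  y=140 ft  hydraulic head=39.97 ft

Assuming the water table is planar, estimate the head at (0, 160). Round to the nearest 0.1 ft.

Differences from P-1: to P-2 (Δx, Δy, Δh) = (-25, 85, -0.45); to P-3 = (35, 115, +0.28).
Determinant of the coordinate differences = (-25)·115 − 35·85 = -5850.
∂h/∂x = [(-0.45)·115 − (+0.28)·85] / -5850 = +0.01291
∂h/∂y = [(-25)·(+0.28) − 35·(-0.45)] / -5850 = -0.001496
h(0, 160) = 39.69 + (+0.01291)·(-60) + (-0.001496)·(135) = 39.69 -0.775 -0.202 = 38.713 ft.

38.7 ft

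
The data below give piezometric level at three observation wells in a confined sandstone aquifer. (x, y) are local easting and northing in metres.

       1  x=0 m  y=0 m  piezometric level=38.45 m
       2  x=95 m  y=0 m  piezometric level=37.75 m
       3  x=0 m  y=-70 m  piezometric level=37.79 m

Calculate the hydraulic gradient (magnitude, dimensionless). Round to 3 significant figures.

∂h/∂x = (37.75 − 38.45) / (95 − 0) = -0.007368
∂h/∂y = (37.79 − 38.45) / (-70 − 0) = +0.009429
|∇h| = √(-0.007368² + 0.009429²) = 0.01197

0.0120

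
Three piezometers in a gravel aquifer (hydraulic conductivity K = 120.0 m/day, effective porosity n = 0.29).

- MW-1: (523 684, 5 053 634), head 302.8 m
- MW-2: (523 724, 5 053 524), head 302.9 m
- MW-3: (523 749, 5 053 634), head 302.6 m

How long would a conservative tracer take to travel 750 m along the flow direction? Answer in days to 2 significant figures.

490 days

Differences from MW-1: to MW-2 (Δx, Δy, Δh) = (40, -110, +0.1); to MW-3 = (65, 0, -0.2).
Determinant of the coordinate differences = 40·0 − 65·(-110) = 7150.
∂h/∂x = [(+0.1)·0 − (-0.2)·(-110)] / 7150 = -0.003077
∂h/∂y = [40·(-0.2) − 65·(+0.1)] / 7150 = -0.002028
|∇h| = √(-0.003077² + -0.002028²) = 0.003685
Seepage velocity v = K·i/n = 120.0 × 0.003685 / 0.29 = 1.525 m/day.
t = 750 / 1.525 = 491.8 days.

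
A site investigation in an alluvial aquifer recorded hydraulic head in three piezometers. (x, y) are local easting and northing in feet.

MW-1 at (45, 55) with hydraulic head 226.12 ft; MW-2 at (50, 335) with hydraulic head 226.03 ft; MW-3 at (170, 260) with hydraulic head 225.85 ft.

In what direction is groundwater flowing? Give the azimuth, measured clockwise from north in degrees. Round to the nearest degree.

080°

Differences from MW-1: to MW-2 (Δx, Δy, Δh) = (5, 280, -0.09); to MW-3 = (125, 205, -0.27).
Solve a·Δx + b·Δy = Δh: det = 5·205 − 125·280 = -33975.
∂h/∂x = [(-0.09)·205 − (-0.27)·280] / -33975 = -0.001682
∂h/∂y = [5·(-0.27) − 125·(-0.09)] / -33975 = -0.0002914
Flow direction (−∇h) has components (+0.001682 E, +0.0002914 N).
Azimuth = atan2(E, N) = atan2(+0.001682, +0.0002914) = 80.2° ≈ 080°.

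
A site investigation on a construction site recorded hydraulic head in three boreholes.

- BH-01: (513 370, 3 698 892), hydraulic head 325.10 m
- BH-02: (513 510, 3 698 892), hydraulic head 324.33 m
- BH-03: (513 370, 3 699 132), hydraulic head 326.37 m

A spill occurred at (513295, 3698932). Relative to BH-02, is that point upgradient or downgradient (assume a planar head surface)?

∂h/∂x = (324.33 − 325.10) / (513510 − 513370) = -0.005500
∂h/∂y = (326.37 − 325.10) / (3699132 − 3698892) = +0.005292
Head at (513295, 3698932) = 325.10 + (-0.005500)·(-75) + (+0.005292)·(40) = 325.72 m.
That is higher than the 324.33 m at BH-02, so the point is upgradient.

upgradient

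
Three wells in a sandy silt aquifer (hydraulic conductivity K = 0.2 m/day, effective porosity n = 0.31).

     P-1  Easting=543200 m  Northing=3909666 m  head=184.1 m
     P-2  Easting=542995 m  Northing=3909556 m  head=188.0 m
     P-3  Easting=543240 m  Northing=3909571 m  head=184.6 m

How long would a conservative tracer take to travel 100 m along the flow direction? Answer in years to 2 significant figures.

25 years

Taking P-1 as reference: P-2−P-1 = (-205, -110, +3.9); P-3−P-1 = (40, -95, +0.5).
Determinant of the coordinate differences = (-205)·(-95) − 40·(-110) = 23875.
∂h/∂x = [(+3.9)·(-95) − (+0.5)·(-110)] / 23875 = -0.01321
∂h/∂y = [(-205)·(+0.5) − 40·(+3.9)] / 23875 = -0.01083
|∇h| = √(-0.01321² + -0.01083²) = 0.01708
Seepage velocity v = K·i/n = 0.2 × 0.01708 / 0.31 = 0.01102 m/day.
t = 100 / 0.01102 = 9074 days = 24.8 years.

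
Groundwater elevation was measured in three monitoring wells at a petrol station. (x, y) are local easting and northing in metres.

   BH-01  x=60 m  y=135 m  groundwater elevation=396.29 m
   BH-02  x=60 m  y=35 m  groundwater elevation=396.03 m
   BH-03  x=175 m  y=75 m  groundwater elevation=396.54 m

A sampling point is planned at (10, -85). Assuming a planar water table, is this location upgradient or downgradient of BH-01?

downgradient

Three-point gradient (reference BH-01): Δ to BH-02 = (0, -100, -0.26), Δ to BH-03 = (115, -60, +0.25).
∂h/∂x = +0.003530, ∂h/∂y = +0.002600 (det = 11500).
Head at (10, -85) = 396.29 + (+0.003530)·(-50) + (+0.002600)·(-220) = 395.54 m.
That is lower than the 396.29 m at BH-01, so the point is downgradient.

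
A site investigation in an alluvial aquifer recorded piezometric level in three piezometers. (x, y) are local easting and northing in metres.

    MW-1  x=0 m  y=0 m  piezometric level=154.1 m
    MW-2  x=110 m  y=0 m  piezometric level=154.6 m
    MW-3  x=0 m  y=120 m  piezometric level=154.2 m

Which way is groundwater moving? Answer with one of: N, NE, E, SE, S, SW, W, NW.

W

∂h/∂x = (154.6 − 154.1) / (110 − 0) = +0.004545
∂h/∂y = (154.2 − 154.1) / (120 − 0) = +0.0008333
Flow = −∇h = (-0.004545 east, -0.0008333 north), which points west.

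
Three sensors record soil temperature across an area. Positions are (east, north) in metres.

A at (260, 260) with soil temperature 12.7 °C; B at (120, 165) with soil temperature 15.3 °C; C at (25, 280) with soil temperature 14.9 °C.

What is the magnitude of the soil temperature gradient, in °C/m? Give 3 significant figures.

0.0159 °C/m

Differences from A: to B (Δx, Δy, Δh) = (-140, -95, +2.6); to C = (-235, 20, +2.2).
Determinant of the coordinate differences = (-140)·20 − (-235)·(-95) = -25125.
∂T/∂x = [(+2.6)·20 − (+2.2)·(-95)] / -25125 = -0.01039
∂T/∂y = [(-140)·(+2.2) − (-235)·(+2.6)] / -25125 = -0.01206
|∇f| = √(-0.01039² + -0.01206²) = 0.01592 °C/m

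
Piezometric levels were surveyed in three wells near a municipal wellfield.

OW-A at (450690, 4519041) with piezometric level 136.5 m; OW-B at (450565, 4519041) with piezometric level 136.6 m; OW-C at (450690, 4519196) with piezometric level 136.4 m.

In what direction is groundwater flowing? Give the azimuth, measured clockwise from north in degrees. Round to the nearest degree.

∂h/∂x = (136.6 − 136.5) / (450565 − 450690) = -0.0008000
∂h/∂y = (136.4 − 136.5) / (4519196 − 4519041) = -0.0006452
Flow direction (−∇h) has components (+0.0008000 E, +0.0006452 N).
Azimuth = atan2(E, N) = atan2(+0.0008000, +0.0006452) = 51.1° ≈ 051°.

051°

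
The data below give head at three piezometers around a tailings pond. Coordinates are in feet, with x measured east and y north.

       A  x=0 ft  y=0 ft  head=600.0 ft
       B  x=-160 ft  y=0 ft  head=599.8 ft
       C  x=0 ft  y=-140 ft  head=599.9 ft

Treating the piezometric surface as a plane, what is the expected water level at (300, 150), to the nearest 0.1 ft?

600.5 ft

∂h/∂x = (599.8 − 600.0) / (-160 − 0) = +0.001250
∂h/∂y = (599.9 − 600.0) / (-140 − 0) = +0.0007143
h(300, 150) = 600.0 + (+0.001250)·(300) + (+0.0007143)·(150) = 600.0 +0.375 +0.107 = 600.482 ft.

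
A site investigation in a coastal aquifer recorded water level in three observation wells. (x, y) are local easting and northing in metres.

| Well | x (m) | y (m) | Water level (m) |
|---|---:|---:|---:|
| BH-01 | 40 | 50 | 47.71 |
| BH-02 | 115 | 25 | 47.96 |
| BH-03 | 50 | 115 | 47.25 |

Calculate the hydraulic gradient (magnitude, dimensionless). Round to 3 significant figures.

With h = a·x + b·y + c and BH-01 as origin, the differences give:
  75·a + (-25)·b = +0.25
  10·a + 65·b = -0.46
Eliminate b (×65 and ×(-25), subtract): 5125·a = 4.750 → a = ∂h/∂x = +0.0009268
Back-substitute: b = ∂h/∂y = -0.007220.
|∇h| = √(0.0009268² + -0.007220²) = 0.007279

0.00728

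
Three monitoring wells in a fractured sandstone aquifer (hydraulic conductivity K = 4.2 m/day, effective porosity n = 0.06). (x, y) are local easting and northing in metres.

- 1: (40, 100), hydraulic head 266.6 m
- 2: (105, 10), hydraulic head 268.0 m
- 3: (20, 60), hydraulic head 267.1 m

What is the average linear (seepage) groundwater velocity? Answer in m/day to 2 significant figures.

0.98 m/day

Differences from 1: to 2 (Δx, Δy, Δh) = (65, -90, +1.4); to 3 = (-20, -40, +0.5).
Solve a·Δx + b·Δy = Δh: det = 65·(-40) − (-20)·(-90) = -4400.
∂h/∂x = [(+1.4)·(-40) − (+0.5)·(-90)] / -4400 = +0.002500
∂h/∂y = [65·(+0.5) − (-20)·(+1.4)] / -4400 = -0.01375
|∇h| = √(0.002500² + -0.01375²) = 0.01398
Seepage velocity v = K·i/n = 4.2 × 0.01398 / 0.06 = 0.9786 m/day.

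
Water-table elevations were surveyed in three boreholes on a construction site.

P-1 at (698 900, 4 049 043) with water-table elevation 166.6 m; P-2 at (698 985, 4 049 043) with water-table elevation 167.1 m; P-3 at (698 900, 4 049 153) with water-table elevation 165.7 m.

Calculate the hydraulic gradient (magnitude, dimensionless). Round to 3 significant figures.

∂h/∂x = (167.1 − 166.6) / (698985 − 698900) = +0.005882
∂h/∂y = (165.7 − 166.6) / (4049153 − 4049043) = -0.008182
|∇h| = √(0.005882² + -0.008182²) = 0.01008

0.0101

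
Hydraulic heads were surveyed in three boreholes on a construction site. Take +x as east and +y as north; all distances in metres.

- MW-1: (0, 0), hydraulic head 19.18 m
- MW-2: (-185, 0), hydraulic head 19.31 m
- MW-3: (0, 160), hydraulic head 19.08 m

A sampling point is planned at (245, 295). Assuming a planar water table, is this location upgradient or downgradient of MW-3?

∂h/∂x = (19.31 − 19.18) / (-185 − 0) = -0.0007027
∂h/∂y = (19.08 − 19.18) / (160 − 0) = -0.0006250
Head at (245, 295) = 19.18 + (-0.0007027)·(245) + (-0.0006250)·(295) = 18.82 m.
That is lower than the 19.08 m at MW-3, so the point is downgradient.

downgradient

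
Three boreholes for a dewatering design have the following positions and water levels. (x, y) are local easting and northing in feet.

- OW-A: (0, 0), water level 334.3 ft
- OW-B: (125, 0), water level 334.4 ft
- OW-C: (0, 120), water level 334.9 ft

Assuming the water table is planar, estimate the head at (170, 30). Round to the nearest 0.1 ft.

∂h/∂x = (334.4 − 334.3) / (125 − 0) = +0.0008000
∂h/∂y = (334.9 − 334.3) / (120 − 0) = +0.005000
h(170, 30) = 334.3 + (+0.0008000)·(170) + (+0.005000)·(30) = 334.3 +0.136 +0.150 = 334.586 ft.

334.6 ft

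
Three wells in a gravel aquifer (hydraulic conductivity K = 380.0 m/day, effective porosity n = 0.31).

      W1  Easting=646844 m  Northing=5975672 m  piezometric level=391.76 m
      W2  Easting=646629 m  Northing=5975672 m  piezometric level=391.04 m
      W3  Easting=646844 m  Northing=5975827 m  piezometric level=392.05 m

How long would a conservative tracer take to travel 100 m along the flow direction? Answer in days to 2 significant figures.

∂h/∂x = (391.04 − 391.76) / (646629 − 646844) = +0.003349
∂h/∂y = (392.05 − 391.76) / (5975827 − 5975672) = +0.001871
|∇h| = √(0.003349² + 0.001871²) = 0.003836
Seepage velocity v = K·i/n = 380.0 × 0.003836 / 0.31 = 4.702 m/day.
t = 100 / 4.702 = 21.27 days.

21 days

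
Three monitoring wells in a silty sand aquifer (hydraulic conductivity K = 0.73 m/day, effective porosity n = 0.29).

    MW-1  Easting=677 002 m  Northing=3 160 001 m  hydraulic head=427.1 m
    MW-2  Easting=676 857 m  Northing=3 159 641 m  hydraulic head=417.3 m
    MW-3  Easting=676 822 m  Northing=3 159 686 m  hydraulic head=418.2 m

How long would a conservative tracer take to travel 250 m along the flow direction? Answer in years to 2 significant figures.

Taking MW-1 as reference: MW-2−MW-1 = (-145, -360, -9.8); MW-3−MW-1 = (-180, -315, -8.9).
Solve a·Δx + b·Δy = Δh: det = (-145)·(-315) − (-180)·(-360) = -19125.
∂h/∂x = [(-9.8)·(-315) − (-8.9)·(-360)] / -19125 = +0.006118
∂h/∂y = [(-145)·(-8.9) − (-180)·(-9.8)] / -19125 = +0.02476
|∇h| = √(0.006118² + 0.02476²) = 0.0255
Seepage velocity v = K·i/n = 0.73 × 0.0255 / 0.29 = 0.06419 m/day.
t = 250 / 0.06419 = 3895 days = 10.7 years.

11 years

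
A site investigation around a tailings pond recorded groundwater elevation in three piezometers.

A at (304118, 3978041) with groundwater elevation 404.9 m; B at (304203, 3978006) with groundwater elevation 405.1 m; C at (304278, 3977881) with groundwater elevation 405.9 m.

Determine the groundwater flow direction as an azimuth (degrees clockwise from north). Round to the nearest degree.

003°

With h = a·x + b·y + c and A as origin, the differences give:
  85·a + (-35)·b = +0.2
  160·a + (-160)·b = +1.0
Eliminate b (×(-160) and ×(-35), subtract): -8000·a = 3.00 → a = ∂h/∂x = -0.0003750
Back-substitute: b = ∂h/∂y = -0.006625.
Flow direction (−∇h) has components (+0.0003750 E, +0.006625 N).
Azimuth = atan2(E, N) = atan2(+0.0003750, +0.006625) = 3.2° ≈ 003°.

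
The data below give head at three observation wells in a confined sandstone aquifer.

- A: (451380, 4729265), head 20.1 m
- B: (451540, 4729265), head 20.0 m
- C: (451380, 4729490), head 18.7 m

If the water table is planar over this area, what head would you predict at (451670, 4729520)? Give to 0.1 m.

∂h/∂x = (20.0 − 20.1) / (451540 − 451380) = -0.0006250
∂h/∂y = (18.7 − 20.1) / (4729490 − 4729265) = -0.006222
h(451670, 4729520) = 20.1 + (-0.0006250)·(290) + (-0.006222)·(255) = 20.1 -0.181 -1.587 = 18.332 m.

18.3 m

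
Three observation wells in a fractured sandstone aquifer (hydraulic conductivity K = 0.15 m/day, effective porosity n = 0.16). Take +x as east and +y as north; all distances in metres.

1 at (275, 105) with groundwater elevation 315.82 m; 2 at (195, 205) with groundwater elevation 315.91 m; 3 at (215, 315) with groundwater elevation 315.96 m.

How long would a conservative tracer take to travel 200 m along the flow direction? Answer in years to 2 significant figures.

830 years

With h = a·x + b·y + c and 1 as origin, the differences give:
  (-80)·a + 100·b = +0.09
  (-60)·a + 210·b = +0.14
Eliminate b (×210 and ×100, subtract): -10800·a = 4.900 → a = ∂h/∂x = -0.0004537
Back-substitute: b = ∂h/∂y = +0.0005370.
|∇h| = √(-0.0004537² + 0.0005370²) = 0.000703
Seepage velocity v = K·i/n = 0.15 × 0.000703 / 0.16 = 0.0006591 m/day.
t = 200 / 0.0006591 = 3.034e+05 days = 831 years.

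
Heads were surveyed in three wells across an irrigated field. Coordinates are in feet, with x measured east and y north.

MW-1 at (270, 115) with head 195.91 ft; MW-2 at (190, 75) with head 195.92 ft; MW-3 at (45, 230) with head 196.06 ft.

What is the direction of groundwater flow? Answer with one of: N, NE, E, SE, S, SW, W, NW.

Three-point gradient (reference MW-1): Δ to MW-2 = (-80, -40, +0.01), Δ to MW-3 = (-225, 115, +0.15).
∂h/∂x = -0.0003929, ∂h/∂y = +0.0005357 (det = -18200).
Flow = −∇h = (+0.0003929 east, -0.0005357 north), which points southeast.

SE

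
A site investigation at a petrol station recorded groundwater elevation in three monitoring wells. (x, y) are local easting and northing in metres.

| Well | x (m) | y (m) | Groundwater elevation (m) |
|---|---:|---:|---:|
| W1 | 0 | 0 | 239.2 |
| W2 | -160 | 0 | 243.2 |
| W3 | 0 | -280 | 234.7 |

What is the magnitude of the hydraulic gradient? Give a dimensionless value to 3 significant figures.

∂h/∂x = (243.2 − 239.2) / (-160 − 0) = -0.02500
∂h/∂y = (234.7 − 239.2) / (-280 − 0) = +0.01607
|∇h| = √(-0.02500² + 0.01607²) = 0.02972

0.0297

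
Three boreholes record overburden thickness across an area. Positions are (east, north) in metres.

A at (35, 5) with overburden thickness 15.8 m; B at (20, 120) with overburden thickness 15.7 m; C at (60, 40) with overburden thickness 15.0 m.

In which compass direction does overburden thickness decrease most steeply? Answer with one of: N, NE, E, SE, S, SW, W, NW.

E

Differences from A: to B (Δx, Δy, Δh) = (-15, 115, -0.1); to C = (25, 35, -0.8).
Solve a·Δx + b·Δy = Δd: det = (-15)·35 − 25·115 = -3400.
∂d/∂x = [(-0.1)·35 − (-0.8)·115] / -3400 = -0.02603
∂d/∂y = [(-15)·(-0.8) − 25·(-0.1)] / -3400 = -0.004265
Steepest decrease is along −∇f = (+0.02603 E, +0.004265 N) → east.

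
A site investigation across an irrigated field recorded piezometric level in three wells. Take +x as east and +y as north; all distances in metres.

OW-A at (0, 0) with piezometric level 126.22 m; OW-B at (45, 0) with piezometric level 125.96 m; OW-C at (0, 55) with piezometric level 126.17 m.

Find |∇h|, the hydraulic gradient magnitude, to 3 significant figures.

0.00585

∂h/∂x = (125.96 − 126.22) / (45 − 0) = -0.005778
∂h/∂y = (126.17 − 126.22) / (55 − 0) = -0.0009091
|∇h| = √(-0.005778² + -0.0009091²) = 0.005849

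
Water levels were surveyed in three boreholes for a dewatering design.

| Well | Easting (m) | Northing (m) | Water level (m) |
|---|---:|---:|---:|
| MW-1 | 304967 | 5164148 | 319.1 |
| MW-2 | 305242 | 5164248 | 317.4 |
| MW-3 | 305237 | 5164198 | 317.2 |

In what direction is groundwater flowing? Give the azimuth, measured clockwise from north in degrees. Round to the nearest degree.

121°

Differences from MW-1: to MW-2 (Δx, Δy, Δh) = (275, 100, -1.7); to MW-3 = (270, 50, -1.9).
Solve a·Δx + b·Δy = Δh: det = 275·50 − 270·100 = -13250.
∂h/∂x = [(-1.7)·50 − (-1.9)·100] / -13250 = -0.007925
∂h/∂y = [275·(-1.9) − 270·(-1.7)] / -13250 = +0.004792
Flow direction (−∇h) has components (+0.007925 E, -0.004792 N).
Azimuth = atan2(E, N) = atan2(+0.007925, -0.004792) = 121.2° ≈ 121°.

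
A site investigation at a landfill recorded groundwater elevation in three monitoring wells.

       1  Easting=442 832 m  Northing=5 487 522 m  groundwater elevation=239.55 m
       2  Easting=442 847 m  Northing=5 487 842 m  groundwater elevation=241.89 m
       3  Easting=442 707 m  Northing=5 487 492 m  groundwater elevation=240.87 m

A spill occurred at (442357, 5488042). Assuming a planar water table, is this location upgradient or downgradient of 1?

Differences from 1: to 2 (Δx, Δy, Δh) = (15, 320, +2.34); to 3 = (-125, -30, +1.32).
Determinant of the coordinate differences = 15·(-30) − (-125)·320 = 39550.
∂h/∂x = [(+2.34)·(-30) − (+1.32)·320] / 39550 = -0.01246
∂h/∂y = [15·(+1.32) − (-125)·(+2.34)] / 39550 = +0.007896
Head at (442357, 5488042) = 239.55 + (-0.01246)·(-475) + (+0.007896)·(520) = 249.57 m.
That is higher than the 239.55 m at 1, so the point is upgradient.

upgradient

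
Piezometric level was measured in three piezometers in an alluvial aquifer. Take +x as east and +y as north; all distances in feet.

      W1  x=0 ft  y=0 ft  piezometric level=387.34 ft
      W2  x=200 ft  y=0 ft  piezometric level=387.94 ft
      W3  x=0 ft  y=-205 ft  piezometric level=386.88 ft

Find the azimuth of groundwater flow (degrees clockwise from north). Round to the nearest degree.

233°

∂h/∂x = (387.94 − 387.34) / (200 − 0) = +0.003000
∂h/∂y = (386.88 − 387.34) / (-205 − 0) = +0.002244
Flow direction (−∇h) has components (-0.003000 E, -0.002244 N).
Azimuth = atan2(E, N) = atan2(-0.003000, -0.002244) = 233.2° ≈ 233°.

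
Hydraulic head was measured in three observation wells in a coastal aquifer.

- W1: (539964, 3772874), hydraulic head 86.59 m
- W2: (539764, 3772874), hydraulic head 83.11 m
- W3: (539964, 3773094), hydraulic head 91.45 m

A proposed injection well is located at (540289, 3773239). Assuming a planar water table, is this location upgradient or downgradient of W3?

upgradient

∂h/∂x = (83.11 − 86.59) / (539764 − 539964) = +0.01740
∂h/∂y = (91.45 − 86.59) / (3773094 − 3772874) = +0.02209
Head at (540289, 3773239) = 86.59 + (+0.01740)·(325) + (+0.02209)·(365) = 100.31 m.
That is higher than the 91.45 m at W3, so the point is upgradient.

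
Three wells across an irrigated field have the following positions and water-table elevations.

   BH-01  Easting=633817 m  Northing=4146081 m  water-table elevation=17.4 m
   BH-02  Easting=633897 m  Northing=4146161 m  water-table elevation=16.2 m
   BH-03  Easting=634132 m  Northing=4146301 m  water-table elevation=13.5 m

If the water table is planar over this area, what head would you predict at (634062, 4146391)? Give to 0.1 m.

13.2 m

With h = a·x + b·y + c and BH-01 as origin, the differences give:
  80·a + 80·b = -1.2
  315·a + 220·b = -3.9
Eliminate b (×220 and ×80, subtract): -7600·a = 48.00 → a = ∂h/∂x = -0.006316
Back-substitute: b = ∂h/∂y = -0.008684.
h(634062, 4146391) = 17.4 + (-0.006316)·(245) + (-0.008684)·(310) = 17.4 -1.547 -2.692 = 13.161 m.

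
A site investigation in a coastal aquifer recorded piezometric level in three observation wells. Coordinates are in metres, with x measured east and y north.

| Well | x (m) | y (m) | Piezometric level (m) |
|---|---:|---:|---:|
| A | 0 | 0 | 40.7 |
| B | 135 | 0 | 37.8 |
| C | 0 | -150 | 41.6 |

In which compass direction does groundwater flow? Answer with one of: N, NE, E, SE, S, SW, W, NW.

∂h/∂x = (37.8 − 40.7) / (135 − 0) = -0.02148
∂h/∂y = (41.6 − 40.7) / (-150 − 0) = -0.006000
Flow = −∇h = (+0.02148 east, +0.006000 north), which points east.

E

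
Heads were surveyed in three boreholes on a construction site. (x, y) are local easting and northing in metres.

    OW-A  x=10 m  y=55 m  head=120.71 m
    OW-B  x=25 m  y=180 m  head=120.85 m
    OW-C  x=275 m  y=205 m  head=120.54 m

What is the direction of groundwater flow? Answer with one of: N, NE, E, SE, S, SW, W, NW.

Three-point gradient (reference OW-A): Δ to OW-B = (15, 125, +0.14), Δ to OW-C = (265, 150, -0.17).
∂h/∂x = -0.001368, ∂h/∂y = +0.001284 (det = -30875).
Flow = −∇h = (+0.001368 east, -0.001284 north), which points southeast.

SE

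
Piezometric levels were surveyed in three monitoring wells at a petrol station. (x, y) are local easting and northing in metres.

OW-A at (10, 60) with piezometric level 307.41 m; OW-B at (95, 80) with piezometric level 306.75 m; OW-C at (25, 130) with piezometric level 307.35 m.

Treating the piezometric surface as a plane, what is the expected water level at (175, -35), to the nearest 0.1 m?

306.0 m

With h = a·x + b·y + c and OW-A as origin, the differences give:
  85·a + 20·b = -0.66
  15·a + 70·b = -0.06
Eliminate b (×70 and ×20, subtract): 5650·a = -45.000 → a = ∂h/∂x = -0.007965
Back-substitute: b = ∂h/∂y = +0.0008496.
h(175, -35) = 307.41 + (-0.007965)·(165) + (+0.0008496)·(-95) = 307.41 -1.314 -0.081 = 306.015 m.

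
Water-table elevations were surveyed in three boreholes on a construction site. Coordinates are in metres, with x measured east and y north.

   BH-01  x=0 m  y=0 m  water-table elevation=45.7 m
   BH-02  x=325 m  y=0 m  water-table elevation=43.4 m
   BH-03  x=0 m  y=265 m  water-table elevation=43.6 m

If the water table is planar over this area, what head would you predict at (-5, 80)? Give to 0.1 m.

45.1 m

∂h/∂x = (43.4 − 45.7) / (325 − 0) = -0.007077
∂h/∂y = (43.6 − 45.7) / (265 − 0) = -0.007925
h(-5, 80) = 45.7 + (-0.007077)·(-5) + (-0.007925)·(80) = 45.7 +0.035 -0.634 = 45.101 m.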